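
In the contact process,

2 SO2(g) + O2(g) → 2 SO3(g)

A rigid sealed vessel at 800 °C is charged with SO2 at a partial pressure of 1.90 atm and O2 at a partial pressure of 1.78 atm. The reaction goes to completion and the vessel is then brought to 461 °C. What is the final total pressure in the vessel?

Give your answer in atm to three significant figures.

Because the vessel is rigid and T is held at 800 °C, work the stoichiometry in partial pressures (P_i = n_iRT/V).
P(O2) required for 1.90 atm of SO2 = (1/2) × 1.90 = 0.9500 atm; available 1.78 atm, so SO2 is limiting.
P(O2) remaining = 1.78 − (1/2) × 1.90 = 0.8300 atm
P(gaseous products) = (2)/2 × 1.90 = 1.900 atm
P_total at 800 °C = 0.8300 + 1.900 = 2.730 atm
Scaling to 461 °C: P = 2.730 × 734.15/1073.15 = 1.868 atm

1.87 atm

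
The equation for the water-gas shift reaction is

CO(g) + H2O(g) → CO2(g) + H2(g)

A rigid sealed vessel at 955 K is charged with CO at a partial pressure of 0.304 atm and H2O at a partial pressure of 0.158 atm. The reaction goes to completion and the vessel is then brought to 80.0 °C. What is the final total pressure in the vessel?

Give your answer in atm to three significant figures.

0.171 atm

With V and T fixed, P_i ∝ n_i, so the mole ratios apply directly to partial pressures at 955 K.
P(H2O) required for 0.304 atm of CO = (1/1) × 0.304 = 0.3040 atm; available 0.158 atm, so H2O is limiting.
P(CO) remaining = 0.304 − (1/1) × 0.158 = 0.1460 atm
P(gaseous products) = (1+1)/1 × 0.158 = 0.3160 atm
P_total at 955 K = 0.1460 + 0.3160 = 0.4620 atm
Scaling to 80.0 °C: P = 0.4620 × 353.15/955 = 0.1708 atm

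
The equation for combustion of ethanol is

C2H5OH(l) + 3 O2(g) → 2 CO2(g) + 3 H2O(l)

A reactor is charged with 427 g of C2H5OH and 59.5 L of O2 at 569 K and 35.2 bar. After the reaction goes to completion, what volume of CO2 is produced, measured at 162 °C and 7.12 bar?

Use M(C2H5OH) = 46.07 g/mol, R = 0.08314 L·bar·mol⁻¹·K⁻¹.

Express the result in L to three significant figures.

n(C2H5OH) = 427 / 46.07 = 9.269 mol
n(O2) = PV/RT = (35.2 × 59.5) / (0.08314 × 569) = 44.27 mol
For 9.269 mol C2H5OH, stoichiometry requires (3/1) × 9.269 = 27.81 mol O2; 44.27 mol is available, so C2H5OH is limiting.
n(CO2) = (2/1) × 9.269 = 18.54 mol
V(CO2) = nRT/P = 18.54 × 0.08314 × 435.15 / 7.12 = 94.21 L

94.2 L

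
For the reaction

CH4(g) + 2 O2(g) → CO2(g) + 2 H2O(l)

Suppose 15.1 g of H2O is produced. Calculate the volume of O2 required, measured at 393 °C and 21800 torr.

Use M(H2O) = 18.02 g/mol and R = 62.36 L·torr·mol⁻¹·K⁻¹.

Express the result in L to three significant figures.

1.60 L

n(H2O) = 15.10 / 18.02 = 0.8380 mol
n(O2) = (2/2) × 0.8380 = 0.8380 mol
V = nRT/P = 0.8380 × 62.36 × 666.15 / 21800 = 1.597 L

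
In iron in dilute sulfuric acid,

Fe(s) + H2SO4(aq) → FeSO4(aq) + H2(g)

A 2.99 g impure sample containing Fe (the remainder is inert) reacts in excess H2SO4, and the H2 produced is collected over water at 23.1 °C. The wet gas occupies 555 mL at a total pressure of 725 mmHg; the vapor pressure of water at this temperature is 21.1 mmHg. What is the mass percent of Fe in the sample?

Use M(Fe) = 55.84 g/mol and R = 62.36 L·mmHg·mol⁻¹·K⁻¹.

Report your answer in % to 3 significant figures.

P(H2) = 725 − 21.1 = 703.9 mmHg
n(H2) = PV/RT = (703.9 × 0.5550) / (62.36 × 296.25) = 0.02115 mol
n(Fe) = (1/1) × 0.02115 = 0.02115 mol
m(Fe) = 0.02115 × 55.84 = 1.181 g
%Fe = 1.181 / 2.99 × 100 = 39.50%

39.5 %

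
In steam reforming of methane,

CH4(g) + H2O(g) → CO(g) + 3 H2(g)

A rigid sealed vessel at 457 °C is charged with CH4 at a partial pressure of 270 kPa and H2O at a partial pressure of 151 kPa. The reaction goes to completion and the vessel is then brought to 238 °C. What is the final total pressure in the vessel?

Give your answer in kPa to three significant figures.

With V and T fixed, P_i ∝ n_i, so the mole ratios apply directly to partial pressures at 457 °C.
P(H2O) required for 270 kPa of CH4 = (1/1) × 270 = 270.0 kPa; available 151 kPa, so H2O is limiting.
P(CH4) remaining = 270 − (1/1) × 151 = 119.0 kPa
P(gaseous products) = (1+3)/1 × 151 = 604.0 kPa
P_total at 457 °C = 119.0 + 604.0 = 723.0 kPa
Scaling to 238 °C: P = 723.0 × 511.15/730.15 = 506.1 kPa

506 kPa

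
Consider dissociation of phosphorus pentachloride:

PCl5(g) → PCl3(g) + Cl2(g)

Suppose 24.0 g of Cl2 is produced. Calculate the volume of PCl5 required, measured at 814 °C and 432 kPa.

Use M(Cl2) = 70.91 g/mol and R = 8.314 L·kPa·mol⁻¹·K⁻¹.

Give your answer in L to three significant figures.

7.08 L

n(Cl2) = 24.00 / 70.91 = 0.3385 mol
n(PCl5) = (1/1) × 0.3385 = 0.3385 mol
V = nRT/P = 0.3385 × 8.314 × 1087.15 / 432 = 7.082 L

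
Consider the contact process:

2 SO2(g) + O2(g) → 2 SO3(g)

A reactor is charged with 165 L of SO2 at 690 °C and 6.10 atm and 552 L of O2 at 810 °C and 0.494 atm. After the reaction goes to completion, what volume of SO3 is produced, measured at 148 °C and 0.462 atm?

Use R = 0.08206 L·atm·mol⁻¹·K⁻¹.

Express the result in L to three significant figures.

459 L

n(SO2) = PV/RT = (6.10 × 165) / (0.08206 × 963.15) = 12.73 mol
n(O2) = PV/RT = (0.494 × 552) / (0.08206 × 1083.15) = 3.068 mol
For 12.73 mol SO2, stoichiometry requires (1/2) × 12.73 = 6.365 mol O2; 3.068 mol is available, so O2 is limiting.
n(SO3) = (2/1) × 3.068 = 6.136 mol
V(SO3) = nRT/P = 6.136 × 0.08206 × 421.15 / 0.462 = 459.0 L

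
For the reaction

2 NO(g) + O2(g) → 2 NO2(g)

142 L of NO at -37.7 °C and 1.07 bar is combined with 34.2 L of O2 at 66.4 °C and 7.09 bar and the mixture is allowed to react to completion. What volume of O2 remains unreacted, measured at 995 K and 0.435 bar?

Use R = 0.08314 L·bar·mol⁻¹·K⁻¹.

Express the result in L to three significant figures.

895 L

n(NO) = PV/RT = (1.07 × 142) / (0.08314 × 235.45) = 7.762 mol
n(O2) = PV/RT = (7.09 × 34.2) / (0.08314 × 339.55) = 8.589 mol
For 7.762 mol NO, stoichiometry requires (1/2) × 7.762 = 3.881 mol O2; 8.589 mol is available, so NO is limiting.
n(O2) consumed = (1/2) × 7.762 = 3.881 mol; remaining = 8.589 − 3.881 = 4.708 mol
V(O2) = nRT/P = 4.708 × 0.08314 × 995 / 0.435 = 895.3 L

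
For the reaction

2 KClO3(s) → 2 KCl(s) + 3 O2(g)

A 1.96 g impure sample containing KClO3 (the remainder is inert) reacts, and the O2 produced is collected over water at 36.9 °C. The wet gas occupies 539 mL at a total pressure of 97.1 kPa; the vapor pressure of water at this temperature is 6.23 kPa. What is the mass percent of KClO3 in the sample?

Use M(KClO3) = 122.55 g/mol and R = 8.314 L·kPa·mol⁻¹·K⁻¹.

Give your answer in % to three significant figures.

79.2 %

P(O2) = 97.1 − 6.23 = 90.87 kPa
n(O2) = PV/RT = (90.87 × 0.5390) / (8.314 × 310.05) = 0.01900 mol
n(KClO3) = (2/3) × 0.01900 = 0.01267 mol
m(KClO3) = 0.01267 × 122.55 = 1.553 g
%KClO3 = 1.553 / 1.96 × 100 = 79.23%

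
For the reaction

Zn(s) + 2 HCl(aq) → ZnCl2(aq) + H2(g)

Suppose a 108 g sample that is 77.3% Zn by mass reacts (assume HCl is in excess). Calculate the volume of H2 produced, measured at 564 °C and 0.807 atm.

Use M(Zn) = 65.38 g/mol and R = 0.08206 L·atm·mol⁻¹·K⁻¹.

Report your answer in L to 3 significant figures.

mass of Zn = 108 × 77.3/100 = 83.48 g
n(Zn) = 83.48 / 65.38 = 1.277 mol
n(H2) = (1/1) × 1.277 = 1.277 mol
V = nRT/P = 1.277 × 0.08206 × 837.15 / 0.807 = 108.7 L

109 L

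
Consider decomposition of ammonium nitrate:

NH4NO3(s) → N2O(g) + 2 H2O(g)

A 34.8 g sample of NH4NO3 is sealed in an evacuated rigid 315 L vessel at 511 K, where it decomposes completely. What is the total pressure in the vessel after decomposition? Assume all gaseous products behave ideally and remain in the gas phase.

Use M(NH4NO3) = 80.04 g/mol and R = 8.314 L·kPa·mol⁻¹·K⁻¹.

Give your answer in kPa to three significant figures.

17.6 kPa

n(NH4NO3) = 34.8 / 80.04 = 0.4348 mol
n(gas produced) = (3/1) × 0.4348 = 1.304 mol
P = nRT/V = 1.304 × 8.314 × 511 / 315 = 17.59 kPa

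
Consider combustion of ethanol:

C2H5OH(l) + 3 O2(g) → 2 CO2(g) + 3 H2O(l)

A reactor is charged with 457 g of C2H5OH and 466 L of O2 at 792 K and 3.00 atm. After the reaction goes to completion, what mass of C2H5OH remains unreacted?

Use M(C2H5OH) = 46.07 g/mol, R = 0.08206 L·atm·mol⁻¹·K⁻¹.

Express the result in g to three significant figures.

n(C2H5OH) = 457 / 46.07 = 9.920 mol
n(O2) = PV/RT = (3.00 × 466) / (0.08206 × 792) = 21.51 mol
For 9.920 mol C2H5OH, stoichiometry requires (3/1) × 9.920 = 29.76 mol O2; 21.51 mol is available, so O2 is limiting.
n(C2H5OH) consumed = (1/3) × 21.51 = 7.170 mol; remaining = 9.920 − 7.170 = 2.750 mol
m(C2H5OH) = 2.750 × 46.07 = 126.7 g

127 g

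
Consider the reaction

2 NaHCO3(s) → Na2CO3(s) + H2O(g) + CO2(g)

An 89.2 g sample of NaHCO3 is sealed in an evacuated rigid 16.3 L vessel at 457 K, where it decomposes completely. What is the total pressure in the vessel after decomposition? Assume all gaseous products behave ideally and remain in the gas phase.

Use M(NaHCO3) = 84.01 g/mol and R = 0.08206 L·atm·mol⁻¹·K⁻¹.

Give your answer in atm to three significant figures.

2.44 atm

n(NaHCO3) = 89.2 / 84.01 = 1.062 mol
n(gas produced) = (2/2) × 1.062 = 1.062 mol
P = nRT/V = 1.062 × 0.08206 × 457 / 16.3 = 2.443 atm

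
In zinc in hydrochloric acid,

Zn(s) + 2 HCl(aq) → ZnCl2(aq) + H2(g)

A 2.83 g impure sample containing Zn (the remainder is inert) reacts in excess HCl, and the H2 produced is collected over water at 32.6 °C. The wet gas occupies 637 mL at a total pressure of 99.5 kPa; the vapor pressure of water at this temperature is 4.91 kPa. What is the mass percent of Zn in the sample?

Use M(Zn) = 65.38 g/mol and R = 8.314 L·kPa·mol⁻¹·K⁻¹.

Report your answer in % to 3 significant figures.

P(H2) = 99.5 − 4.91 = 94.59 kPa
n(H2) = PV/RT = (94.59 × 0.6370) / (8.314 × 305.75) = 0.02370 mol
n(Zn) = (1/1) × 0.02370 = 0.02370 mol
m(Zn) = 0.02370 × 65.38 = 1.550 g
%Zn = 1.550 / 2.83 × 100 = 54.77%

54.8 %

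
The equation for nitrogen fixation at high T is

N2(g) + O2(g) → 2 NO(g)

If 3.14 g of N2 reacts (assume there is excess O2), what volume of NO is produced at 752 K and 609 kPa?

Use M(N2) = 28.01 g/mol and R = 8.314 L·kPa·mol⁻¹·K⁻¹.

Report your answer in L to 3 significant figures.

n(N2) = 3.140 / 28.01 = 0.1121 mol
n(NO) = (2/1) × 0.1121 = 0.2242 mol
V = nRT/P = 0.2242 × 8.314 × 752 / 609 = 2.302 L

2.30 L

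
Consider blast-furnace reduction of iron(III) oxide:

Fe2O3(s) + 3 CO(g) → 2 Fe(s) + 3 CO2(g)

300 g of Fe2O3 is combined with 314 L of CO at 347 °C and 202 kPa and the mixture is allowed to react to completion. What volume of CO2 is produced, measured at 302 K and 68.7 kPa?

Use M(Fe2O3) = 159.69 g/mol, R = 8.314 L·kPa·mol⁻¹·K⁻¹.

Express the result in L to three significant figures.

206 L

n(Fe2O3) = 300 / 159.69 = 1.879 mol
n(CO) = PV/RT = (202 × 314) / (8.314 × 620.15) = 12.30 mol
For 1.879 mol Fe2O3, stoichiometry requires (3/1) × 1.879 = 5.637 mol CO; 12.30 mol is available, so Fe2O3 is limiting.
n(CO2) = (3/1) × 1.879 = 5.637 mol
V(CO2) = nRT/P = 5.637 × 8.314 × 302 / 68.7 = 206.0 L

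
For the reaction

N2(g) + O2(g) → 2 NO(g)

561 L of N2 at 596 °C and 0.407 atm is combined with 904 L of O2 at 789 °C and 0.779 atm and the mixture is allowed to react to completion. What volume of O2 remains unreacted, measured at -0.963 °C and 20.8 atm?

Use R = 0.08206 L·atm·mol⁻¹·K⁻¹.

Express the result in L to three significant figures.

n(N2) = PV/RT = (0.407 × 561) / (0.08206 × 869.15) = 3.201 mol
n(O2) = PV/RT = (0.779 × 904) / (0.08206 × 1062.15) = 8.080 mol
For 3.201 mol N2, stoichiometry requires (1/1) × 3.201 = 3.201 mol O2; 8.080 mol is available, so N2 is limiting.
n(O2) consumed = (1/1) × 3.201 = 3.201 mol; remaining = 8.080 − 3.201 = 4.879 mol
V(O2) = nRT/P = 4.879 × 0.08206 × 272.187 / 20.8 = 5.239 L

5.24 L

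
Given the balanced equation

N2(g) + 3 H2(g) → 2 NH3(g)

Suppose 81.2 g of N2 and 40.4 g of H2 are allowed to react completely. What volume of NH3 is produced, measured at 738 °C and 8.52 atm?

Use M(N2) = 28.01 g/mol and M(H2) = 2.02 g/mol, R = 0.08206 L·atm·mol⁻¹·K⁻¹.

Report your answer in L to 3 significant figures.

56.5 L

n(N2) = 81.2 / 28.01 = 2.899 mol
n(H2) = 40.4 / 2.02 = 20.00 mol
For 2.899 mol N2, stoichiometry requires (3/1) × 2.899 = 8.697 mol H2; 20.00 mol is available, so N2 is limiting.
n(NH3) = (2/1) × 2.899 = 5.798 mol
V(NH3) = nRT/P = 5.798 × 0.08206 × 1011.15 / 8.52 = 56.47 L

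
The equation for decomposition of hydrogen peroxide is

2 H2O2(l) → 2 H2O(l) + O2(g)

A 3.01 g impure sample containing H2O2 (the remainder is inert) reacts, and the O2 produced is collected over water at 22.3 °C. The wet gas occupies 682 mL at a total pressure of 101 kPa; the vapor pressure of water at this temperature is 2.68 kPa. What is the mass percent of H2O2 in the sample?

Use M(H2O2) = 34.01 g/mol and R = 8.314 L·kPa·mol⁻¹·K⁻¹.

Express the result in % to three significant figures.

P(O2) = 101 − 2.68 = 98.32 kPa
n(O2) = PV/RT = (98.32 × 0.6820) / (8.314 × 295.45) = 0.02730 mol
n(H2O2) = (2/1) × 0.02730 = 0.05460 mol
m(H2O2) = 0.05460 × 34.01 = 1.857 g
%H2O2 = 1.857 / 3.01 × 100 = 61.69%

61.7 %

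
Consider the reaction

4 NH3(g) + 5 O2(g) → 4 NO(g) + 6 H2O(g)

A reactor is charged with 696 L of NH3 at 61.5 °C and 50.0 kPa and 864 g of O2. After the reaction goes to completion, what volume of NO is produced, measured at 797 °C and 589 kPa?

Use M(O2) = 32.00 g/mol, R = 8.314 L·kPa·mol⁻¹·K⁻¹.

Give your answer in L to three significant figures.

189 L

n(NH3) = PV/RT = (50.0 × 696) / (8.314 × 334.65) = 12.51 mol
n(O2) = 864 / 32.00 = 27.00 mol
For 12.51 mol NH3, stoichiometry requires (5/4) × 12.51 = 15.64 mol O2; 27.00 mol is available, so NH3 is limiting.
n(NO) = (4/4) × 12.51 = 12.51 mol
V(NO) = nRT/P = 12.51 × 8.314 × 1070.15 / 589 = 189.0 L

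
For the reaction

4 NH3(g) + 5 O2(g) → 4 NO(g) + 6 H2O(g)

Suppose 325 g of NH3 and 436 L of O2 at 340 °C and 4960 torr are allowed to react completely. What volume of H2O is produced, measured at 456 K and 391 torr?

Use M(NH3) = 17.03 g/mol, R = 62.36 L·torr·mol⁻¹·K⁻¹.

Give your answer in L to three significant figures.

n(NH3) = 325 / 17.03 = 19.08 mol
n(O2) = PV/RT = (4960 × 436) / (62.36 × 613.15) = 56.56 mol
For 19.08 mol NH3, stoichiometry requires (5/4) × 19.08 = 23.85 mol O2; 56.56 mol is available, so NH3 is limiting.
n(H2O) = (6/4) × 19.08 = 28.62 mol
V(H2O) = nRT/P = 28.62 × 62.36 × 456 / 391 = 2081 L

2080 L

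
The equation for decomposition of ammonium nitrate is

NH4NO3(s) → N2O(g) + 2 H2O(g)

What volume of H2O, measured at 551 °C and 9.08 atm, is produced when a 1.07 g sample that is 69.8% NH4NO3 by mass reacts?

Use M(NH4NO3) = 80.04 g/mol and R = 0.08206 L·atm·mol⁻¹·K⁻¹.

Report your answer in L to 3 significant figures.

mass of NH4NO3 = 1.07 × 69.8/100 = 0.7469 g
n(NH4NO3) = 0.7469 / 80.04 = 0.009332 mol
n(H2O) = (2/1) × 0.009332 = 0.01866 mol
V = nRT/P = 0.01866 × 0.08206 × 824.15 / 9.08 = 0.1390 L

0.139 L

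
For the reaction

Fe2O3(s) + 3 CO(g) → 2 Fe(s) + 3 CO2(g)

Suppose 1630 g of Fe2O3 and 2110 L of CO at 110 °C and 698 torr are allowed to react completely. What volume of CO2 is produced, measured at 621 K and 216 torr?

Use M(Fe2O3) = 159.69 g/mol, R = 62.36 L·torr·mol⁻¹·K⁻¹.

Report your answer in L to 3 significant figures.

5490 L

n(Fe2O3) = 1630 / 159.69 = 10.21 mol
n(CO) = PV/RT = (698 × 2110) / (62.36 × 383.15) = 61.64 mol
For 10.21 mol Fe2O3, stoichiometry requires (3/1) × 10.21 = 30.63 mol CO; 61.64 mol is available, so Fe2O3 is limiting.
n(CO2) = (3/1) × 10.21 = 30.63 mol
V(CO2) = nRT/P = 30.63 × 62.36 × 621 / 216 = 5491 L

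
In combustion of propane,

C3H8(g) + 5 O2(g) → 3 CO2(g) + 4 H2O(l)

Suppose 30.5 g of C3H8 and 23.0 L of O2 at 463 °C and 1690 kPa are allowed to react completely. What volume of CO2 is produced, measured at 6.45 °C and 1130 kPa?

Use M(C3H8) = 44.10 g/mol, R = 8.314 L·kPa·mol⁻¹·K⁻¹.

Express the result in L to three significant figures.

4.27 L

n(C3H8) = 30.5 / 44.10 = 0.6916 mol
n(O2) = PV/RT = (1690 × 23.0) / (8.314 × 736.15) = 6.351 mol
For 0.6916 mol C3H8, stoichiometry requires (5/1) × 0.6916 = 3.458 mol O2; 6.351 mol is available, so C3H8 is limiting.
n(CO2) = (3/1) × 0.6916 = 2.075 mol
V(CO2) = nRT/P = 2.075 × 8.314 × 279.6 / 1130 = 4.269 L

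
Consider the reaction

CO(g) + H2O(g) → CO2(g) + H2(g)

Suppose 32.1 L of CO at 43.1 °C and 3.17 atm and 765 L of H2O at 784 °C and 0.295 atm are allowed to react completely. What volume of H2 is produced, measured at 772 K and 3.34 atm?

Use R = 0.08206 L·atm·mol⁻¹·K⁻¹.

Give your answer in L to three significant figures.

49.3 L

n(CO) = PV/RT = (3.17 × 32.1) / (0.08206 × 316.25) = 3.921 mol
n(H2O) = PV/RT = (0.295 × 765) / (0.08206 × 1057.15) = 2.601 mol
For 3.921 mol CO, stoichiometry requires (1/1) × 3.921 = 3.921 mol H2O; 2.601 mol is available, so H2O is limiting.
n(H2) = (1/1) × 2.601 = 2.601 mol
V(H2) = nRT/P = 2.601 × 0.08206 × 772 / 3.34 = 49.33 L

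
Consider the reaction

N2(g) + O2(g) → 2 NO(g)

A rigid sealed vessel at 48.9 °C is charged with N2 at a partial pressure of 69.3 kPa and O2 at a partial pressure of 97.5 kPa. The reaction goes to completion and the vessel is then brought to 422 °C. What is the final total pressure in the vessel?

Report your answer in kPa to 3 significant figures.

Because the vessel is rigid and T is held at 48.9 °C, work the stoichiometry in partial pressures (P_i = n_iRT/V).
P(O2) required for 69.3 kPa of N2 = (1/1) × 69.3 = 69.30 kPa; available 97.5 kPa, so N2 is limiting.
P(O2) remaining = 97.5 − (1/1) × 69.3 = 28.20 kPa
P(gaseous products) = (2)/1 × 69.3 = 138.6 kPa
P_total at 48.9 °C = 28.20 + 138.6 = 166.8 kPa
Scaling to 422 °C: P = 166.8 × 695.15/322.05 = 360.0 kPa

360 kPa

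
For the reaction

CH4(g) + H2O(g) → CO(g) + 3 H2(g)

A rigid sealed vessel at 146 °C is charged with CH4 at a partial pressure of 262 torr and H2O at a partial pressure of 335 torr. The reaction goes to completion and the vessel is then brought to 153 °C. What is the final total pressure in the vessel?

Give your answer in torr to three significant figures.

Because the vessel is rigid and T is held at 146 °C, work the stoichiometry in partial pressures (P_i = n_iRT/V).
P(H2O) required for 262 torr of CH4 = (1/1) × 262 = 262.0 torr; available 335 torr, so CH4 is limiting.
P(H2O) remaining = 335 − (1/1) × 262 = 73.00 torr
P(gaseous products) = (1+3)/1 × 262 = 1048 torr
P_total at 146 °C = 73.00 + 1048 = 1121 torr
Scaling to 153 °C: P = 1121 × 426.15/419.15 = 1140 torr

1140 torr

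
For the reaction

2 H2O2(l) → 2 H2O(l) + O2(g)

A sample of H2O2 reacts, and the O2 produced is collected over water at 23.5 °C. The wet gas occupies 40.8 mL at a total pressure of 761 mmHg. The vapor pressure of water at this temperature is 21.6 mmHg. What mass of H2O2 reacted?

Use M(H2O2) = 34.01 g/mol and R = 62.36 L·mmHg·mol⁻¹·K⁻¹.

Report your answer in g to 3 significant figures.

P(O2) = 761 − 21.6 = 739.4 mmHg
n(O2) = PV/RT = (739.4 × 0.04080) / (62.36 × 296.65) = 0.001631 mol
n(H2O2) = (2/1) × 0.001631 = 0.003262 mol
m(H2O2) = 0.003262 × 34.01 = 0.1109 g

0.111 g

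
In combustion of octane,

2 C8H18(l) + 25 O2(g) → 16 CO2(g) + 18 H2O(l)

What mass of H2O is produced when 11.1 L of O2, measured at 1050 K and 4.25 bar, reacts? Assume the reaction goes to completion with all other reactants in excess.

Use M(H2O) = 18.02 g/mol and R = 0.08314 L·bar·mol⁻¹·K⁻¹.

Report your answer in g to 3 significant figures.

7.01 g

n(O2) = PV/RT = (4.25 × 11.1) / (0.08314 × 1050) = 0.5404 mol
n(H2O) = (18/25) × 0.5404 = 0.3891 mol
m(H2O) = 0.3891 × 18.02 = 7.012 g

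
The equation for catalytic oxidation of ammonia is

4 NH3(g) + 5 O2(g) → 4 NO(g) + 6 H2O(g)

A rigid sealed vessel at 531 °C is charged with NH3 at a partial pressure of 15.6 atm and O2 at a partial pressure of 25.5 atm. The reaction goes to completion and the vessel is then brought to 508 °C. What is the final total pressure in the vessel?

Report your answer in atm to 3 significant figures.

43.7 atm

With V and T fixed, P_i ∝ n_i, so the mole ratios apply directly to partial pressures at 531 °C.
P(O2) required for 15.6 atm of NH3 = (5/4) × 15.6 = 19.50 atm; available 25.5 atm, so NH3 is limiting.
P(O2) remaining = 25.5 − (5/4) × 15.6 = 6.000 atm
P(gaseous products) = (4+6)/4 × 15.6 = 39.00 atm
P_total at 531 °C = 6.000 + 39.00 = 45.00 atm
Scaling to 508 °C: P = 45.00 × 781.15/804.15 = 43.71 atm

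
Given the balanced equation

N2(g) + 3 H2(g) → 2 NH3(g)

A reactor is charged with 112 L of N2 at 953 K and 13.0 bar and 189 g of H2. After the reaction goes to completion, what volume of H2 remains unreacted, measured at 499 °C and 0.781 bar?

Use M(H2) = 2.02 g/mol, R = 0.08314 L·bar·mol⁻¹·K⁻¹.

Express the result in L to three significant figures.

n(N2) = PV/RT = (13.0 × 112) / (0.08314 × 953) = 18.38 mol
n(H2) = 189 / 2.02 = 93.56 mol
For 18.38 mol N2, stoichiometry requires (3/1) × 18.38 = 55.14 mol H2; 93.56 mol is available, so N2 is limiting.
n(H2) consumed = (3/1) × 18.38 = 55.14 mol; remaining = 93.56 − 55.14 = 38.42 mol
V(H2) = nRT/P = 38.42 × 0.08314 × 772.15 / 0.781 = 3158 L

3160 L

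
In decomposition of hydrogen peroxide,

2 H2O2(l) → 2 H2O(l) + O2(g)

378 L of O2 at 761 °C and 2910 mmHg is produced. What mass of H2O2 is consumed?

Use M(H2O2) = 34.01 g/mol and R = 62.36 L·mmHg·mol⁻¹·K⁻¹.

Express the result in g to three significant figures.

1160 g

n(O2) = PV/RT = (2910 × 378) / (62.36 × 1034.15) = 17.06 mol
n(H2O2) = (2/1) × 17.06 = 34.12 mol
m(H2O2) = 34.12 × 34.01 = 1160 g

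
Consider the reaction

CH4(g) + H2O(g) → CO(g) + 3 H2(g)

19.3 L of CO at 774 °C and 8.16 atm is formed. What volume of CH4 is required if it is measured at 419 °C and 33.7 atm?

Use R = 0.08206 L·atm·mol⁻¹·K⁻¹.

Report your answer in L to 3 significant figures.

n(CO) = PV/RT = (8.16 × 19.3) / (0.08206 × 1047.15) = 1.833 mol
n(CH4) = (1/1) × 1.833 = 1.833 mol
V = nRT/P = 1.833 × 0.08206 × 692.15 / 33.7 = 3.089 L

3.09 L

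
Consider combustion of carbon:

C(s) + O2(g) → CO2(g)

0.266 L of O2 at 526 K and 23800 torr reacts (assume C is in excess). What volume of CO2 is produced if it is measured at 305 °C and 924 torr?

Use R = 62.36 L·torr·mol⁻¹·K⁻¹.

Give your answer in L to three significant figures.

n(O2) = PV/RT = (23800 × 0.266) / (62.36 × 526) = 0.1930 mol
n(CO2) = (1/1) × 0.1930 = 0.1930 mol
V = nRT/P = 0.1930 × 62.36 × 578.15 / 924 = 7.531 L

7.53 L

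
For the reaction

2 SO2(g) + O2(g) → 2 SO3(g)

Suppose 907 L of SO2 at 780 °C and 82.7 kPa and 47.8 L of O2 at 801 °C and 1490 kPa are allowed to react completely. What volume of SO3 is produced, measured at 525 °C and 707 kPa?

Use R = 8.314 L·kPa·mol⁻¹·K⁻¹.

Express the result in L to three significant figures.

n(SO2) = PV/RT = (82.7 × 907) / (8.314 × 1053.15) = 8.567 mol
n(O2) = PV/RT = (1490 × 47.8) / (8.314 × 1074.15) = 7.975 mol
For 8.567 mol SO2, stoichiometry requires (1/2) × 8.567 = 4.284 mol O2; 7.975 mol is available, so SO2 is limiting.
n(SO3) = (2/2) × 8.567 = 8.567 mol
V(SO3) = nRT/P = 8.567 × 8.314 × 798.15 / 707 = 80.41 L

80.4 L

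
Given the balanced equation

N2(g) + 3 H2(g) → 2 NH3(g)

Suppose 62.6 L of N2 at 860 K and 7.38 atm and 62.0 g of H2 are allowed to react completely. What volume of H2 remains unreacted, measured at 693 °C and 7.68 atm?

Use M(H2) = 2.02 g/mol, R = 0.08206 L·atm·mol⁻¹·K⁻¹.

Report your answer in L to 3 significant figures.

114 L

n(N2) = PV/RT = (7.38 × 62.6) / (0.08206 × 860) = 6.546 mol
n(H2) = 62.0 / 2.02 = 30.69 mol
For 6.546 mol N2, stoichiometry requires (3/1) × 6.546 = 19.64 mol H2; 30.69 mol is available, so N2 is limiting.
n(H2) consumed = (3/1) × 6.546 = 19.64 mol; remaining = 30.69 − 19.64 = 11.05 mol
V(H2) = nRT/P = 11.05 × 0.08206 × 966.15 / 7.68 = 114.1 L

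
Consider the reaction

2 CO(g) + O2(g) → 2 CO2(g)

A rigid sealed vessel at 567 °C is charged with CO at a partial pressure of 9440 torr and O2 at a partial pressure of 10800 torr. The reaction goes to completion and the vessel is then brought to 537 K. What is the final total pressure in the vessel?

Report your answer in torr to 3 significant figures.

9920 torr

At constant V, partial pressures at 567 °C are proportional to moles, so apply stoichiometry directly to pressures.
P(O2) required for 9440 torr of CO = (1/2) × 9440 = 4720 torr; available 10800 torr, so CO is limiting.
P(O2) remaining = 10800 − (1/2) × 9440 = 6080 torr
P(gaseous products) = (2)/2 × 9440 = 9440 torr
P_total at 567 °C = 6080 + 9440 = 15520 torr
Scaling to 537 K: P = 15520 × 537/840.15 = 9920 torr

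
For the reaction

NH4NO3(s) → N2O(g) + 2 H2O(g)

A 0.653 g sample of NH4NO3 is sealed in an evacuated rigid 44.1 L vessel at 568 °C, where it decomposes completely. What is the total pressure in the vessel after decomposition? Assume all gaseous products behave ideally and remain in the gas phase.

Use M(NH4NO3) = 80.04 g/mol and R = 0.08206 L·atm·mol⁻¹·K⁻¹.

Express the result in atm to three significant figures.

n(NH4NO3) = 0.653 / 80.04 = 0.008158 mol
n(gas produced) = (3/1) × 0.008158 = 0.02447 mol
P = nRT/V = 0.02447 × 0.08206 × 841.15 / 44.1 = 0.03830 atm

0.0383 atm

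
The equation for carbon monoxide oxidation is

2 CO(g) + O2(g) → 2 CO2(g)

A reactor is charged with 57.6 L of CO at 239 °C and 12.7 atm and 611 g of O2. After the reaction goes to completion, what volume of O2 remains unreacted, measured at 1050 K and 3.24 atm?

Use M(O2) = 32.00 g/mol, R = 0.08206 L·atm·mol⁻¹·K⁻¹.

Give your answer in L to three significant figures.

n(CO) = PV/RT = (12.7 × 57.6) / (0.08206 × 512.15) = 17.41 mol
n(O2) = 611 / 32.00 = 19.09 mol
For 17.41 mol CO, stoichiometry requires (1/2) × 17.41 = 8.705 mol O2; 19.09 mol is available, so CO is limiting.
n(O2) consumed = (1/2) × 17.41 = 8.705 mol; remaining = 19.09 − 8.705 = 10.38 mol
V(O2) = nRT/P = 10.38 × 0.08206 × 1050 / 3.24 = 276.0 L

276 L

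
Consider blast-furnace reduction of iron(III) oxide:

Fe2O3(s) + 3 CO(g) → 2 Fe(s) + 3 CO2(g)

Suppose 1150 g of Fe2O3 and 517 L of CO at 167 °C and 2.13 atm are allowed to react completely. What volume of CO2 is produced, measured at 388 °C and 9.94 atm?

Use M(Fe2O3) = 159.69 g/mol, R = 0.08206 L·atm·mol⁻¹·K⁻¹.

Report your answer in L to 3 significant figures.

118 L

n(Fe2O3) = 1150 / 159.69 = 7.201 mol
n(CO) = PV/RT = (2.13 × 517) / (0.08206 × 440.15) = 30.49 mol
For 7.201 mol Fe2O3, stoichiometry requires (3/1) × 7.201 = 21.60 mol CO; 30.49 mol is available, so Fe2O3 is limiting.
n(CO2) = (3/1) × 7.201 = 21.60 mol
V(CO2) = nRT/P = 21.60 × 0.08206 × 661.15 / 9.94 = 117.9 L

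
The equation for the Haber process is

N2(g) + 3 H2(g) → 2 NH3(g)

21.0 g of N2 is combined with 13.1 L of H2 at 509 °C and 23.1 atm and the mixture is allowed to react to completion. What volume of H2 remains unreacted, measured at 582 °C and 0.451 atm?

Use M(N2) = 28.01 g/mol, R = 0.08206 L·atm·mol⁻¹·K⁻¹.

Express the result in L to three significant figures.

n(N2) = 21.0 / 28.01 = 0.7497 mol
n(H2) = PV/RT = (23.1 × 13.1) / (0.08206 × 782.15) = 4.715 mol
For 0.7497 mol N2, stoichiometry requires (3/1) × 0.7497 = 2.249 mol H2; 4.715 mol is available, so N2 is limiting.
n(H2) consumed = (3/1) × 0.7497 = 2.249 mol; remaining = 4.715 − 2.249 = 2.466 mol
V(H2) = nRT/P = 2.466 × 0.08206 × 855.15 / 0.451 = 383.7 L

384 L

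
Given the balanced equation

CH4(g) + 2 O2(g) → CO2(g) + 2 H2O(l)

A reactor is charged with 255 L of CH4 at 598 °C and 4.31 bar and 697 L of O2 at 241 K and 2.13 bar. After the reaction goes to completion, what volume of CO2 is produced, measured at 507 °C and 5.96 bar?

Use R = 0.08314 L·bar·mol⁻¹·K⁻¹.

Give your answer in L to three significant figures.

165 L

n(CH4) = PV/RT = (4.31 × 255) / (0.08314 × 871.15) = 15.17 mol
n(O2) = PV/RT = (2.13 × 697) / (0.08314 × 241) = 74.09 mol
For 15.17 mol CH4, stoichiometry requires (2/1) × 15.17 = 30.34 mol O2; 74.09 mol is available, so CH4 is limiting.
n(CO2) = (1/1) × 15.17 = 15.17 mol
V(CO2) = nRT/P = 15.17 × 0.08314 × 780.15 / 5.96 = 165.1 L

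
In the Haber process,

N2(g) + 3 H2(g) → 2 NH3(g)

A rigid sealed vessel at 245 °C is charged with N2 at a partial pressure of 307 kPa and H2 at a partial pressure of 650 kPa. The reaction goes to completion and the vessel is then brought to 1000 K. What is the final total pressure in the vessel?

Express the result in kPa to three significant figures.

With V and T fixed, P_i ∝ n_i, so the mole ratios apply directly to partial pressures at 245 °C.
P(H2) required for 307 kPa of N2 = (3/1) × 307 = 921.0 kPa; available 650 kPa, so H2 is limiting.
P(N2) remaining = 307 − (1/3) × 650 = 90.33 kPa
P(gaseous products) = (2)/3 × 650 = 433.3 kPa
P_total at 245 °C = 90.33 + 433.3 = 523.6 kPa
Scaling to 1000 K: P = 523.6 × 1000/518.15 = 1011 kPa

1010 kPa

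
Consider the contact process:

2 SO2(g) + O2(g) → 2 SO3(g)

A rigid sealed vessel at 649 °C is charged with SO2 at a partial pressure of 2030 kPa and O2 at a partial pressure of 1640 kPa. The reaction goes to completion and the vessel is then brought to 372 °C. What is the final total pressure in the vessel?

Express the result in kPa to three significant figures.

Because the vessel is rigid and T is held at 649 °C, work the stoichiometry in partial pressures (P_i = n_iRT/V).
P(O2) required for 2030 kPa of SO2 = (1/2) × 2030 = 1015 kPa; available 1640 kPa, so SO2 is limiting.
P(O2) remaining = 1640 − (1/2) × 2030 = 625.0 kPa
P(gaseous products) = (2)/2 × 2030 = 2030 kPa
P_total at 649 °C = 625.0 + 2030 = 2655 kPa
Scaling to 372 °C: P = 2655 × 645.15/922.15 = 1857 kPa

1860 kPa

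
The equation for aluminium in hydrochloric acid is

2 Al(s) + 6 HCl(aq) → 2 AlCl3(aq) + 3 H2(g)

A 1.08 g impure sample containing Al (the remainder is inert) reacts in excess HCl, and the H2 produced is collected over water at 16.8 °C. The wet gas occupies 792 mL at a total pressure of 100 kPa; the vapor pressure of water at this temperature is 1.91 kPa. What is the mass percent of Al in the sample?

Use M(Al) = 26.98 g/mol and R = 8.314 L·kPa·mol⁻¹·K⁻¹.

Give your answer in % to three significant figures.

53.7 %

P(H2) = 100 − 1.91 = 98.09 kPa
n(H2) = PV/RT = (98.09 × 0.7920) / (8.314 × 289.95) = 0.03223 mol
n(Al) = (2/3) × 0.03223 = 0.02149 mol
m(Al) = 0.02149 × 26.98 = 0.5798 g
%Al = 0.5798 / 1.08 × 100 = 53.69%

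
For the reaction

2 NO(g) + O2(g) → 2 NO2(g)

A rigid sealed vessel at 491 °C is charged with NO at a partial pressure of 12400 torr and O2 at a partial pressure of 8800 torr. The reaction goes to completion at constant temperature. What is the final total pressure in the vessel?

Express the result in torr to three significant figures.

15000 torr

With V and T fixed, P_i ∝ n_i, so the mole ratios apply directly to partial pressures at 491 °C.
P(O2) required for 12400 torr of NO = (1/2) × 12400 = 6200 torr; available 8800 torr, so NO is limiting.
P(O2) remaining = 8800 − (1/2) × 12400 = 2600 torr
P(gaseous products) = (2)/2 × 12400 = 12400 torr
P_total at 491 °C = 2600 + 12400 = 15000 torr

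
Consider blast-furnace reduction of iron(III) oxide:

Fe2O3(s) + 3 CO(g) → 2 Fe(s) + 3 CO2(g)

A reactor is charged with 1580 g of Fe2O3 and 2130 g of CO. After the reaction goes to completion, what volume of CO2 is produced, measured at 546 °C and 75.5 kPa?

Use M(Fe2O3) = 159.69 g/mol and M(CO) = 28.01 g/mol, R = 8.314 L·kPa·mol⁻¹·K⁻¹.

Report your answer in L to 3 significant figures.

2680 L

n(Fe2O3) = 1580 / 159.69 = 9.894 mol
n(CO) = 2130 / 28.01 = 76.04 mol
For 9.894 mol Fe2O3, stoichiometry requires (3/1) × 9.894 = 29.68 mol CO; 76.04 mol is available, so Fe2O3 is limiting.
n(CO2) = (3/1) × 9.894 = 29.68 mol
V(CO2) = nRT/P = 29.68 × 8.314 × 819.15 / 75.5 = 2677 L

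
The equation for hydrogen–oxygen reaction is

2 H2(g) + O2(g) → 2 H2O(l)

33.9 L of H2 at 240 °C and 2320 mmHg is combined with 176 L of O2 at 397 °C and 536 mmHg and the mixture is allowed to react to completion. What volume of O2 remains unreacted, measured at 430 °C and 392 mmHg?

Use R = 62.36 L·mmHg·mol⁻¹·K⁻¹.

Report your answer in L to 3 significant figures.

115 L

n(H2) = PV/RT = (2320 × 33.9) / (62.36 × 513.15) = 2.458 mol
n(O2) = PV/RT = (536 × 176) / (62.36 × 670.15) = 2.257 mol
For 2.458 mol H2, stoichiometry requires (1/2) × 2.458 = 1.229 mol O2; 2.257 mol is available, so H2 is limiting.
n(O2) consumed = (1/2) × 2.458 = 1.229 mol; remaining = 2.257 − 1.229 = 1.028 mol
V(O2) = nRT/P = 1.028 × 62.36 × 703.15 / 392 = 115.0 L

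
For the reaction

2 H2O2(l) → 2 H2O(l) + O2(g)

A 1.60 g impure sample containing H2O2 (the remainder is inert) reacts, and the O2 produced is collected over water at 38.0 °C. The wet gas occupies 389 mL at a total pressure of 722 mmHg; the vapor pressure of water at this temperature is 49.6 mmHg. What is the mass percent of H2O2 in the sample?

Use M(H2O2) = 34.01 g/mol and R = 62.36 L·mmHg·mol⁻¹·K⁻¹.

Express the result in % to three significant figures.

P(O2) = 722 − 49.6 = 672.4 mmHg
n(O2) = PV/RT = (672.4 × 0.3890) / (62.36 × 311.15) = 0.01348 mol
n(H2O2) = (2/1) × 0.01348 = 0.02696 mol
m(H2O2) = 0.02696 × 34.01 = 0.9169 g
%H2O2 = 0.9169 / 1.60 × 100 = 57.31%

57.3 %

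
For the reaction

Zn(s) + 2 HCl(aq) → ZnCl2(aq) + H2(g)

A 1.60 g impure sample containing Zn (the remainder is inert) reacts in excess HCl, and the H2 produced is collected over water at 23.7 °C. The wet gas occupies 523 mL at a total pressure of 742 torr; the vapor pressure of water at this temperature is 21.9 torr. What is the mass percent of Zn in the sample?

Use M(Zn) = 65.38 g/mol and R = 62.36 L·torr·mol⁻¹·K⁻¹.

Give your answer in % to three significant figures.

P(H2) = 742 − 21.9 = 720.1 torr
n(H2) = PV/RT = (720.1 × 0.5230) / (62.36 × 296.85) = 0.02034 mol
n(Zn) = (1/1) × 0.02034 = 0.02034 mol
m(Zn) = 0.02034 × 65.38 = 1.330 g
%Zn = 1.330 / 1.60 × 100 = 83.12%

83.1 %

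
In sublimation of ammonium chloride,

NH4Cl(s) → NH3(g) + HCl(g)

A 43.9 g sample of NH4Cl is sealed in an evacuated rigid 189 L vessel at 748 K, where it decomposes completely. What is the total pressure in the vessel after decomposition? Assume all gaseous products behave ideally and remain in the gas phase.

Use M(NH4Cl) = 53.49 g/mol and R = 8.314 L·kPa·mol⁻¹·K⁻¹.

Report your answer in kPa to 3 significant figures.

n(NH4Cl) = 43.9 / 53.49 = 0.8207 mol
n(gas produced) = (2/1) × 0.8207 = 1.641 mol
P = nRT/V = 1.641 × 8.314 × 748 / 189 = 54.00 kPa

54.0 kPa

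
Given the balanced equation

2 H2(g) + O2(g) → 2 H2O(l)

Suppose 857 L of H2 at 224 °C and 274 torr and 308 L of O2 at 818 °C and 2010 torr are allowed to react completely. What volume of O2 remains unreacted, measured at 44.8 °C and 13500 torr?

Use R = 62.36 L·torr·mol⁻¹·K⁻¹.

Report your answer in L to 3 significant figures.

n(H2) = PV/RT = (274 × 857) / (62.36 × 497.15) = 7.574 mol
n(O2) = PV/RT = (2010 × 308) / (62.36 × 1091.15) = 9.098 mol
For 7.574 mol H2, stoichiometry requires (1/2) × 7.574 = 3.787 mol O2; 9.098 mol is available, so H2 is limiting.
n(O2) consumed = (1/2) × 7.574 = 3.787 mol; remaining = 9.098 − 3.787 = 5.311 mol
V(O2) = nRT/P = 5.311 × 62.36 × 317.95 / 13500 = 7.800 L

7.80 L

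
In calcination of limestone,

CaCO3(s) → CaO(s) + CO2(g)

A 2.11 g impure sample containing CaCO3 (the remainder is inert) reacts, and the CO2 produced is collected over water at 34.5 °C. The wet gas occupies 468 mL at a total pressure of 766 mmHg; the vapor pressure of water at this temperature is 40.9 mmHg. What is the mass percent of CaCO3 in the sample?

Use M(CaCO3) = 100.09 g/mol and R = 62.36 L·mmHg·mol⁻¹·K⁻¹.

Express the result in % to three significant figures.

83.9 %

P(CO2) = 766 − 40.9 = 725.1 mmHg
n(CO2) = PV/RT = (725.1 × 0.4680) / (62.36 × 307.65) = 0.01769 mol
n(CaCO3) = (1/1) × 0.01769 = 0.01769 mol
m(CaCO3) = 0.01769 × 100.09 = 1.771 g
%CaCO3 = 1.771 / 2.11 × 100 = 83.93%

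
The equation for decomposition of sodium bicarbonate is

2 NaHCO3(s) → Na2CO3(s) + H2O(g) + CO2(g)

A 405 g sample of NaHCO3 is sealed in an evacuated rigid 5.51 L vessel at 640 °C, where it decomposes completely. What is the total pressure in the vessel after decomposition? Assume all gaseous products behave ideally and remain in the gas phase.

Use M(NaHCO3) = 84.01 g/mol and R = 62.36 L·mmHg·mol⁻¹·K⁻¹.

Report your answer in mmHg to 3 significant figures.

49800 mmHg

n(NaHCO3) = 405 / 84.01 = 4.821 mol
n(gas produced) = (2/2) × 4.821 = 4.821 mol
P = nRT/V = 4.821 × 62.36 × 913.15 / 5.51 = 49820 mmHg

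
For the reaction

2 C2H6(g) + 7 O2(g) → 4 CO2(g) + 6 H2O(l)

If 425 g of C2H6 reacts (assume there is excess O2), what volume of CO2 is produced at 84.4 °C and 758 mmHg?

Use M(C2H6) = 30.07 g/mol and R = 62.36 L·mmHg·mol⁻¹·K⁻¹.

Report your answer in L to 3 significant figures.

n(C2H6) = 425.0 / 30.07 = 14.13 mol
n(CO2) = (4/2) × 14.13 = 28.26 mol
V = nRT/P = 28.26 × 62.36 × 357.55 / 758 = 831.3 L

831 L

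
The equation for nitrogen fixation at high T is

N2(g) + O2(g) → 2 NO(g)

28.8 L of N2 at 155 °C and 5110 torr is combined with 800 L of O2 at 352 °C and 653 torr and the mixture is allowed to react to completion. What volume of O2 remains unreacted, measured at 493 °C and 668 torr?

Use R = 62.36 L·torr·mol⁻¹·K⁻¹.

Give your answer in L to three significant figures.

564 L

n(N2) = PV/RT = (5110 × 28.8) / (62.36 × 428.15) = 5.512 mol
n(O2) = PV/RT = (653 × 800) / (62.36 × 625.15) = 13.40 mol
For 5.512 mol N2, stoichiometry requires (1/1) × 5.512 = 5.512 mol O2; 13.40 mol is available, so N2 is limiting.
n(O2) consumed = (1/1) × 5.512 = 5.512 mol; remaining = 13.40 − 5.512 = 7.888 mol
V(O2) = nRT/P = 7.888 × 62.36 × 766.15 / 668 = 564.2 L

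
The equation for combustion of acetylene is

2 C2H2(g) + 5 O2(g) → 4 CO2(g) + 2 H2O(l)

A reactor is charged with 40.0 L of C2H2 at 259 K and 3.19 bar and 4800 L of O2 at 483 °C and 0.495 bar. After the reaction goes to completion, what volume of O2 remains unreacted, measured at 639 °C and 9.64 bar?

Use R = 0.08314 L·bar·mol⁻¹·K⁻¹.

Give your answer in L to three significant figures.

n(C2H2) = PV/RT = (3.19 × 40.0) / (0.08314 × 259) = 5.926 mol
n(O2) = PV/RT = (0.495 × 4800) / (0.08314 × 756.15) = 37.79 mol
For 5.926 mol C2H2, stoichiometry requires (5/2) × 5.926 = 14.82 mol O2; 37.79 mol is available, so C2H2 is limiting.
n(O2) consumed = (5/2) × 5.926 = 14.82 mol; remaining = 37.79 − 14.82 = 22.97 mol
V(O2) = nRT/P = 22.97 × 0.08314 × 912.15 / 9.64 = 180.7 L

181 L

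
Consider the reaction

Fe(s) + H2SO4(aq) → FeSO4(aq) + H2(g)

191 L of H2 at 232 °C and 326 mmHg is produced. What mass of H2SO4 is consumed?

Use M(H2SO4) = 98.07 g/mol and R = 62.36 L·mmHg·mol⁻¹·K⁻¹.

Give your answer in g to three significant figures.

194 g

n(H2) = PV/RT = (326 × 191) / (62.36 × 505.15) = 1.977 mol
n(H2SO4) = (1/1) × 1.977 = 1.977 mol
m(H2SO4) = 1.977 × 98.07 = 193.9 g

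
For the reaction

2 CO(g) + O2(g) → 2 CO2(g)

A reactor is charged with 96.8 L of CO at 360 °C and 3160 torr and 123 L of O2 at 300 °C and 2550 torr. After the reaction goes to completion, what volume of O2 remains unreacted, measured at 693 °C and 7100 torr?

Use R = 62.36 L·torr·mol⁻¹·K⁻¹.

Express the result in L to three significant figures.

n(CO) = PV/RT = (3160 × 96.8) / (62.36 × 633.15) = 7.747 mol
n(O2) = PV/RT = (2550 × 123) / (62.36 × 573.15) = 8.775 mol
For 7.747 mol CO, stoichiometry requires (1/2) × 7.747 = 3.873 mol O2; 8.775 mol is available, so CO is limiting.
n(O2) consumed = (1/2) × 7.747 = 3.873 mol; remaining = 8.775 − 3.873 = 4.902 mol
V(O2) = nRT/P = 4.902 × 62.36 × 966.15 / 7100 = 41.60 L

41.6 L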